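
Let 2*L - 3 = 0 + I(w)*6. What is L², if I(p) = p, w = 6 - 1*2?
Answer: 729/4 ≈ 182.25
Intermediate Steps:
w = 4 (w = 6 - 2 = 4)
L = 27/2 (L = 3/2 + (0 + 4*6)/2 = 3/2 + (0 + 24)/2 = 3/2 + (½)*24 = 3/2 + 12 = 27/2 ≈ 13.500)
L² = (27/2)² = 729/4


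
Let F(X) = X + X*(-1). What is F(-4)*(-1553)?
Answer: 0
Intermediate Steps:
F(X) = 0 (F(X) = X - X = 0)
F(-4)*(-1553) = 0*(-1553) = 0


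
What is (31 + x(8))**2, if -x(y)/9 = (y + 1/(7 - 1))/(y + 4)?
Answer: 39601/64 ≈ 618.77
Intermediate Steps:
x(y) = -9*(1/6 + y)/(4 + y) (x(y) = -9*(y + 1/(7 - 1))/(y + 4) = -9*(y + 1/6)/(4 + y) = -9*(1/6 + y)/(4 + y))
(31 + x(8))**2 = (31 + 3*(-1 - 6*8)/(2*(4 + 8)))**2 = (31 + (3/2)*(-1 - 48)/12)**2 = (31 + (3/2)*(1/12)*(-49))**2 = (31 - 49/8)**2 = (199/8)**2 = 39601/64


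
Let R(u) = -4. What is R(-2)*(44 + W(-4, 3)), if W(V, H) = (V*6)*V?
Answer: -560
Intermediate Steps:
W(V, H) = 6*V**2 (W(V, H) = (6*V)*V = 6*V**2)
R(-2)*(44 + W(-4, 3)) = -4*(44 + 6*(-4)**2) = -4*(44 + 6*16) = -4*(44 + 96) = -4*140 = -560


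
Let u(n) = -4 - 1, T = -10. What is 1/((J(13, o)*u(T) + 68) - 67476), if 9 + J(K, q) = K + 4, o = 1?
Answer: -1/67448 ≈ -1.4826e-5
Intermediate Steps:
J(K, q) = -5 + K (J(K, q) = -9 + (K + 4) = -9 + (4 + K) = -5 + K)
u(n) = -5
1/((J(13, o)*u(T) + 68) - 67476) = 1/(((-5 + 13)*(-5) + 68) - 67476) = 1/((8*(-5) + 68) - 67476) = 1/((-40 + 68) - 67476) = 1/(28 - 67476) = 1/(-67448) = -1/67448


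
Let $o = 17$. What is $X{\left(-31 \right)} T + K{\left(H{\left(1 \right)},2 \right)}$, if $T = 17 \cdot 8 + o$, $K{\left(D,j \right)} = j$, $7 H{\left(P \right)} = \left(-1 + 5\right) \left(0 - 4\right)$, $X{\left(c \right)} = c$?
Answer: $-4741$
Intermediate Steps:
$H{\left(P \right)} = - \frac{16}{7}$ ($H{\left(P \right)} = \frac{\left(-1 + 5\right) \left(0 - 4\right)}{7} = \frac{4 \left(-4\right)}{7} = \frac{1}{7} \left(-16\right) = - \frac{16}{7}$)
$T = 153$ ($T = 17 \cdot 8 + 17 = 136 + 17 = 153$)
$X{\left(-31 \right)} T + K{\left(H{\left(1 \right)},2 \right)} = \left(-31\right) 153 + 2 = -4743 + 2 = -4741$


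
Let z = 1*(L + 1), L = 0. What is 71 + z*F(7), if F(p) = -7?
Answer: 64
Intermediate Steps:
z = 1 (z = 1*(0 + 1) = 1*1 = 1)
71 + z*F(7) = 71 + 1*(-7) = 71 - 7 = 64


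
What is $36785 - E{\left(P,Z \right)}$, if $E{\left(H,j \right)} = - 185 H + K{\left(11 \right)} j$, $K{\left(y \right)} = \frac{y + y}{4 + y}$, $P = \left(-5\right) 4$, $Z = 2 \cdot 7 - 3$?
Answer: $\frac{496033}{15} \approx 33069.0$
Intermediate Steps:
$Z = 11$ ($Z = 14 - 3 = 11$)
$P = -20$
$K{\left(y \right)} = \frac{2 y}{4 + y}$
$E{\left(H,j \right)} = - 185 H + \frac{22 j}{15}$ ($E{\left(H,j \right)} = - 185 H + 2 \cdot 11 \frac{1}{4 + 11} j = - 185 H + 2 \cdot 11 \cdot \frac{1}{15} j = - 185 H + \frac{22 j}{15}$)
$36785 - E{\left(P,Z \right)} = 36785 - \left(\left(-185\right) \left(-20\right) + \frac{22}{15} \cdot 11\right) = 36785 - \left(3700 + \frac{242}{15}\right) = 36785 - \frac{55742}{15} = \frac{496033}{15}$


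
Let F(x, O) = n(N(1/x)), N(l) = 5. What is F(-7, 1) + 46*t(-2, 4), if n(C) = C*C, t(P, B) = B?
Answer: 209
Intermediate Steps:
n(C) = C**2
F(x, O) = 25 (F(x, O) = 5**2 = 25)
F(-7, 1) + 46*t(-2, 4) = 25 + 46*4 = 25 + 184 = 209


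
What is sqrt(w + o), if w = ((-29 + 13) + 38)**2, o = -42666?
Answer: I*sqrt(42182) ≈ 205.38*I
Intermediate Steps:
w = 484 (w = (-16 + 38)**2 = 22**2 = 484)
sqrt(w + o) = sqrt(484 - 42666) = sqrt(-42182) = I*sqrt(42182)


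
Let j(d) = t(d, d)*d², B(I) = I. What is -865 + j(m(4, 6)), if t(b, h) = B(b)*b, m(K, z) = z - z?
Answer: -865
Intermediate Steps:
m(K, z) = 0
t(b, h) = b² (t(b, h) = b*b = b²)
j(d) = d⁴ (j(d) = d²*d² = d⁴)
-865 + j(m(4, 6)) = -865 + 0⁴ = -865 + 0 = -865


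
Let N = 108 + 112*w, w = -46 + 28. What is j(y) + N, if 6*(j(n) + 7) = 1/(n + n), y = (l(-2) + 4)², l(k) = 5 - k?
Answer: -2780579/1452 ≈ -1915.0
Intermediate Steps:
y = 121 (y = ((5 - 1*(-2)) + 4)² = ((5 + 2) + 4)² = (7 + 4)² = 11² = 121)
w = -18
j(n) = -7 + 1/(12*n) (j(n) = -7 + 1/(6*(n + n)) = -7 + 1/(6*((2*n))) = -7 + (1/(2*n))/6 = -7 + 1/(12*n))
N = -1908 (N = 108 + 112*(-18) = 108 - 2016 = -1908)
j(y) + N = (-7 + (1/12)/121) - 1908 = (-7 + (1/12)*(1/121)) - 1908 = (-7 + 1/1452) - 1908 = -10163/1452 - 1908 = -2780579/1452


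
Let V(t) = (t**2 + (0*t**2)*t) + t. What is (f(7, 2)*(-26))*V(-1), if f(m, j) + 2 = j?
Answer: 0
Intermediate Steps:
f(m, j) = -2 + j
V(t) = t + t**2 (V(t) = (t**2 + 0*t) + t = (t**2 + 0) + t = t**2 + t = t + t**2)
(f(7, 2)*(-26))*V(-1) = ((-2 + 2)*(-26))*(-(1 - 1)) = (0*(-26))*(-1*0) = 0*0 = 0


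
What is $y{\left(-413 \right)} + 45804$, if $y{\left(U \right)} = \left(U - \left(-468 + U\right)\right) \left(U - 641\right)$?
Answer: $-447468$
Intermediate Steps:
$y{\left(U \right)} = -299988 + 468 U$ ($y{\left(U \right)} = 468 \left(-641 + U\right) = -299988 + 468 U$)
$y{\left(-413 \right)} + 45804 = \left(-299988 + 468 \left(-413\right)\right) + 45804 = \left(-299988 - 193284\right) + 45804 = -493272 + 45804 = -447468$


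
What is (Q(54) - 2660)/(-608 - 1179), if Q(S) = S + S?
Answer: 2552/1787 ≈ 1.4281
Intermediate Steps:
Q(S) = 2*S
(Q(54) - 2660)/(-608 - 1179) = (2*54 - 2660)/(-608 - 1179) = (108 - 2660)/(-1787) = -2552*(-1/1787) = 2552/1787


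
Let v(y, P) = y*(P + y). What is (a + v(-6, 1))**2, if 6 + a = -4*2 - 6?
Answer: 100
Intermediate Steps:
a = -20 (a = -6 + (-4*2 - 6) = -6 + (-8 - 6) = -6 - 14 = -20)
(a + v(-6, 1))**2 = (-20 - 6*(1 - 6))**2 = (-20 - 6*(-5))**2 = (-20 + 30)**2 = 10**2 = 100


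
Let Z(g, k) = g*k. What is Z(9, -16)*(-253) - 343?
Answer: 36089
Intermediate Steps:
Z(9, -16)*(-253) - 343 = (9*(-16))*(-253) - 343 = -144*(-253) - 343 = 36432 - 343 = 36089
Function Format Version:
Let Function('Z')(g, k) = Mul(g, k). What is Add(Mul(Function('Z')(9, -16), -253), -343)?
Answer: 36089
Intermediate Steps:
Add(Mul(Function('Z')(9, -16), -253), -343) = Add(Mul(Mul(9, -16), -253), -343) = Add(Mul(-144, -253), -343) = Add(36432, -343) = 36089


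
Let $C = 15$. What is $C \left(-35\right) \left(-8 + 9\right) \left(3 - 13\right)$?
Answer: $5250$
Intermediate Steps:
$C \left(-35\right) \left(-8 + 9\right) \left(3 - 13\right) = 15 \left(-35\right) \left(-8 + 9\right) \left(3 - 13\right) = - 525 \cdot 1 \left(-10\right) = \left(-525\right) \left(-10\right) = 5250$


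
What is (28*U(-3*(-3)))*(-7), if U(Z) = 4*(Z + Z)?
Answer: -14112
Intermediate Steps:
U(Z) = 8*Z (U(Z) = 4*(2*Z) = 8*Z)
(28*U(-3*(-3)))*(-7) = (28*(8*(-3*(-3))))*(-7) = (28*(8*9))*(-7) = (28*72)*(-7) = 2016*(-7) = -14112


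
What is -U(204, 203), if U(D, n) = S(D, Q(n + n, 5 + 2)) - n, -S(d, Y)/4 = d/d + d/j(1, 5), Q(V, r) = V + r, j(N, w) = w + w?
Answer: 1443/5 ≈ 288.60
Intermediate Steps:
j(N, w) = 2*w
S(d, Y) = -4 - 2*d/5 (S(d, Y) = -4*(d/d + d/((2*5))) = -4*(1 + d/10) = -4 - 2*d/5)
U(D, n) = -4 - n - 2*D/5 (U(D, n) = (-4 - 2*D/5) - n = -4 - n - 2*D/5)
-U(204, 203) = -(-4 - 1*203 - 2/5*204) = -(-4 - 203 - 408/5) = -1*(-1443/5) = 1443/5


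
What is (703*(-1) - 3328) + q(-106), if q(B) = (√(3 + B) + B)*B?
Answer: 7205 - 106*I*√103 ≈ 7205.0 - 1075.8*I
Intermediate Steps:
q(B) = B*(B + √(3 + B)) (q(B) = (B + √(3 + B))*B = B*(B + √(3 + B)))
(703*(-1) - 3328) + q(-106) = (703*(-1) - 3328) - 106*(-106 + √(3 - 106)) = (-703 - 3328) - 106*(-106 + √(-103)) = -4031 - 106*(-106 + I*√103) = -4031 + (11236 - 106*I*√103) = 7205 - 106*I*√103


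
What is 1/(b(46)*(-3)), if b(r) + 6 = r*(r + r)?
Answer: -1/12678 ≈ -7.8877e-5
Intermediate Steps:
b(r) = -6 + 2*r² (b(r) = -6 + r*(r + r) = -6 + r*(2*r) = -6 + 2*r²)
1/(b(46)*(-3)) = 1/((-6 + 2*46²)*(-3)) = 1/((-6 + 2*2116)*(-3)) = 1/((-6 + 4232)*(-3)) = 1/(4226*(-3)) = 1/(-12678) = -1/12678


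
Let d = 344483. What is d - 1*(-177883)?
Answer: 522366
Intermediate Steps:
d - 1*(-177883) = 344483 - 1*(-177883) = 344483 + 177883 = 522366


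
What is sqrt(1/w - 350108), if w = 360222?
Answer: 5*I*sqrt(1817199012683298)/360222 ≈ 591.7*I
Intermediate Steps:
sqrt(1/w - 350108) = sqrt(1/360222 - 350108) = sqrt(-126116603975/360222) = 5*I*sqrt(1817199012683298)/360222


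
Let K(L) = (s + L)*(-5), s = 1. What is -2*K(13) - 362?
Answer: -222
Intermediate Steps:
K(L) = -5 - 5*L (K(L) = (1 + L)*(-5) = -5 - 5*L)
-2*K(13) - 362 = -2*(-5 - 5*13) - 362 = -2*(-5 - 65) - 362 = -2*(-70) - 362 = 140 - 362 = -222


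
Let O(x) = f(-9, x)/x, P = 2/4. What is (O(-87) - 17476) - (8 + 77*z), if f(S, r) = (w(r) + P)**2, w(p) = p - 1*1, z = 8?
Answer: -6329425/348 ≈ -18188.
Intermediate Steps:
w(p) = -1 + p (w(p) = p - 1 = -1 + p)
P = 1/2 (P = 2*(1/4) = 1/2 ≈ 0.50000)
f(S, r) = (-1/2 + r)**2 (f(S, r) = ((-1 + r) + 1/2)**2 = (-1/2 + r)**2)
O(x) = (-1 + 2*x)**2/(4*x) (O(x) = ((-1 + 2*x)**2/4)/x = (-1 + 2*x)**2/(4*x))
(O(-87) - 17476) - (8 + 77*z) = ((1/4)*(-1 + 2*(-87))**2/(-87) - 17476) - (8 + 77*8) = ((1/4)*(-1/87)*(-1 - 174)**2 - 17476) - (8 + 616) = ((1/4)*(-1/87)*(-175)**2 - 17476) - 1*624 = ((1/4)*(-1/87)*30625 - 17476) - 624 = (-30625/348 - 17476) - 624 = -6112273/348 - 624 = -6329425/348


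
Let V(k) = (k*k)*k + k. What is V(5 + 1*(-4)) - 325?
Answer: -323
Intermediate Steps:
V(k) = k + k³ (V(k) = k²*k + k = k³ + k = k + k³)
V(5 + 1*(-4)) - 325 = ((5 + 1*(-4)) + (5 + 1*(-4))³) - 325 = ((5 - 4) + (5 - 4)³) - 325 = (1 + 1³) - 325 = (1 + 1) - 325 = 2 - 325 = -323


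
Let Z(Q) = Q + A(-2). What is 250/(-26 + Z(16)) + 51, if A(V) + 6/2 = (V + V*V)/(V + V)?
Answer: 877/27 ≈ 32.482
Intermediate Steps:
A(V) = -3 + (V + V²)/(2*V) (A(V) = -3 + (V + V*V)/(V + V) = -3 + (V + V²)/((2*V)) = -3 + (V + V²)*(1/(2*V)) = -3 + (V + V²)/(2*V))
Z(Q) = -7/2 + Q (Z(Q) = Q + (-5/2 + (½)*(-2)) = Q + (-5/2 - 1) = Q - 7/2 = -7/2 + Q)
250/(-26 + Z(16)) + 51 = 250/(-26 + (-7/2 + 16)) + 51 = 250/(-26 + 25/2) + 51 = 250/(-27/2) + 51 = -2/27*250 + 51 = -500/27 + 51 = 877/27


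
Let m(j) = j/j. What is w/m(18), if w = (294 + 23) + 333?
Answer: 650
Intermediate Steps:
w = 650 (w = 317 + 333 = 650)
m(j) = 1
w/m(18) = 650/1 = 650*1 = 650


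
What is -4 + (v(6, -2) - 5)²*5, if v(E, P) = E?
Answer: 1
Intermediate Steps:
-4 + (v(6, -2) - 5)²*5 = -4 + (6 - 5)²*5 = -4 + 1²*5 = -4 + 1*5 = -4 + 5 = 1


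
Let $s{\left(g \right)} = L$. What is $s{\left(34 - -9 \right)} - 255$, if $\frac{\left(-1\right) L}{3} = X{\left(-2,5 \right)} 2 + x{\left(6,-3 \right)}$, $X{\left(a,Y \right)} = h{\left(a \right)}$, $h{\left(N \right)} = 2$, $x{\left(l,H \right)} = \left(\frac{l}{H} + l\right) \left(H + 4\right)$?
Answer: $-279$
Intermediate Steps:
$x{\left(l,H \right)} = \left(4 + H\right) \left(l + \frac{l}{H}\right)$ ($x{\left(l,H \right)} = \left(l + \frac{l}{H}\right) \left(4 + H\right) = \left(4 + H\right) \left(l + \frac{l}{H}\right)$)
$X{\left(a,Y \right)} = 2$
$L = -24$ ($L = - 3 \left(2 \cdot 2 + \frac{6 \left(4 - 3 \left(5 - 3\right)\right)}{-3}\right) = - 3 \left(4 + 6 \left(- \frac{1}{3}\right) \left(4 - 6\right)\right) = - 3 \left(4 + 6 \left(- \frac{1}{3}\right) \left(-2\right)\right) = - 3 \left(4 + 4\right) = \left(-3\right) 8 = -24$)
$s{\left(g \right)} = -24$
$s{\left(34 - -9 \right)} - 255 = -24 - 255 = -279$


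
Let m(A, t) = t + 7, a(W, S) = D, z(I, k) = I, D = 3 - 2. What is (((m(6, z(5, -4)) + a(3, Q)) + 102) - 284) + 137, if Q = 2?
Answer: -32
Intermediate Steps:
D = 1
a(W, S) = 1
m(A, t) = 7 + t
(((m(6, z(5, -4)) + a(3, Q)) + 102) - 284) + 137 = ((((7 + 5) + 1) + 102) - 284) + 137 = (((12 + 1) + 102) - 284) + 137 = ((13 + 102) - 284) + 137 = (115 - 284) + 137 = -169 + 137 = -32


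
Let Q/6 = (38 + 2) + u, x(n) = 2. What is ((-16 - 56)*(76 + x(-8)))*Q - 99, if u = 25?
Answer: -2190339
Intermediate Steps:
Q = 390 (Q = 6*((38 + 2) + 25) = 6*(40 + 25) = 6*65 = 390)
((-16 - 56)*(76 + x(-8)))*Q - 99 = ((-16 - 56)*(76 + 2))*390 - 99 = -72*78*390 - 99 = -5616*390 - 99 = -2190240 - 99 = -2190339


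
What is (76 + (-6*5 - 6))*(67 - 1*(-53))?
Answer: 4800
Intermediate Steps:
(76 + (-6*5 - 6))*(67 - 1*(-53)) = (76 + (-30 - 6))*(67 + 53) = (76 - 36)*120 = 40*120 = 4800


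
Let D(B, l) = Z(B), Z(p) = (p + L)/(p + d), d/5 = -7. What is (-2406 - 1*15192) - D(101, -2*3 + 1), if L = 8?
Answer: -1161577/66 ≈ -17600.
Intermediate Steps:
d = -35 (d = 5*(-7) = -35)
Z(p) = (8 + p)/(-35 + p) (Z(p) = (p + 8)/(p - 35) = (8 + p)/(-35 + p))
D(B, l) = (8 + B)/(-35 + B)
(-2406 - 1*15192) - D(101, -2*3 + 1) = (-2406 - 1*15192) - (8 + 101)/(-35 + 101) = (-2406 - 15192) - 109/66 = -17598 - 109/66 = -1161577/66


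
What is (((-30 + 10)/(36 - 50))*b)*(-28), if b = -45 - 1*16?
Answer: 2440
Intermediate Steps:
b = -61 (b = -45 - 16 = -61)
(((-30 + 10)/(36 - 50))*b)*(-28) = (((-30 + 10)/(36 - 50))*(-61))*(-28) = (-20/(-14)*(-61))*(-28) = (-20*(-1/14)*(-61))*(-28) = ((10/7)*(-61))*(-28) = -610/7*(-28) = 2440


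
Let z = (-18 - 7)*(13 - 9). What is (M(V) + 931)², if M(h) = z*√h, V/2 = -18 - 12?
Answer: 266761 - 372400*I*√15 ≈ 2.6676e+5 - 1.4423e+6*I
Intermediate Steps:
V = -60 (V = 2*(-18 - 12) = 2*(-30) = -60)
z = -100 (z = -25*4 = -100)
M(h) = -100*√h
(M(V) + 931)² = (-200*I*√15 + 931)² = (931 - 200*I*√15)²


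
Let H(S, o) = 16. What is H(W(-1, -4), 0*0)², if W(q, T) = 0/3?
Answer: 256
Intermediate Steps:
W(q, T) = 0 (W(q, T) = 0*(⅓) = 0)
H(W(-1, -4), 0*0)² = 16² = 256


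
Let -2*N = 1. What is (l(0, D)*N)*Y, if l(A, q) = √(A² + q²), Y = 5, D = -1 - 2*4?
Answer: -45/2 ≈ -22.500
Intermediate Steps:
N = -½ (N = -½*1 = -½ ≈ -0.50000)
D = -9 (D = -1 - 8 = -9)
(l(0, D)*N)*Y = (√(0² + (-9)²)*(-½))*5 = (√(0 + 81)*(-½))*5 = (√81*(-½))*5 = (9*(-½))*5 = -9/2*5 = -45/2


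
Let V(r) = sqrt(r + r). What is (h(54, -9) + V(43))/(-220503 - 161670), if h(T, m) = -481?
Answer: 13/10329 - sqrt(86)/382173 ≈ 0.0012343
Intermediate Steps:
V(r) = sqrt(2)*sqrt(r) (V(r) = sqrt(2*r) = sqrt(2)*sqrt(r))
(h(54, -9) + V(43))/(-220503 - 161670) = (-481 + sqrt(2)*sqrt(43))/(-220503 - 161670) = (-481 + sqrt(86))/(-382173) = (-481 + sqrt(86))*(-1/382173) = 13/10329 - sqrt(86)/382173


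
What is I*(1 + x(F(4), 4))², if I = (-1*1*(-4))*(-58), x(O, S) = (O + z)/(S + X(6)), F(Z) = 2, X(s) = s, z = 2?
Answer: -11368/25 ≈ -454.72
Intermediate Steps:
x(O, S) = (2 + O)/(6 + S) (x(O, S) = (O + 2)/(S + 6) = (2 + O)/(6 + S))
I = -232 (I = -1*(-4)*(-58) = 4*(-58) = -232)
I*(1 + x(F(4), 4))² = -232*(1 + (2 + 2)/(6 + 4))² = -232*(1 + 4/10)² = -232*(1 + (⅒)*4)² = -232*(1 + ⅖)² = -232*(7/5)² = -232*49/25 = -11368/25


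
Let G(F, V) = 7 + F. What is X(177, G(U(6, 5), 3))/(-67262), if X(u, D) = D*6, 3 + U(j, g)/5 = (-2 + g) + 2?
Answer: -51/33631 ≈ -0.0015165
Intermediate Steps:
U(j, g) = -15 + 5*g (U(j, g) = -15 + 5*((-2 + g) + 2) = -15 + 5*g)
X(u, D) = 6*D
X(177, G(U(6, 5), 3))/(-67262) = (6*(7 + (-15 + 5*5)))/(-67262) = (6*(7 + (-15 + 25)))*(-1/67262) = (6*(7 + 10))*(-1/67262) = (6*17)*(-1/67262) = 102*(-1/67262) = -51/33631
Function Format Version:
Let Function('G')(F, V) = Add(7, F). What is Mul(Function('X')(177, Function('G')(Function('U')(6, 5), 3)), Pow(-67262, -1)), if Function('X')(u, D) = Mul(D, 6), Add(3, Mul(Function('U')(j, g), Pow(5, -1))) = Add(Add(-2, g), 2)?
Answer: Rational(-51, 33631) ≈ -0.0015165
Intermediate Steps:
Function('U')(j, g) = Add(-15, Mul(5, g)) (Function('U')(j, g) = Add(-15, Mul(5, Add(Add(-2, g), 2))) = Add(-15, Mul(5, g)))
Function('X')(u, D) = Mul(6, D)
Mul(Function('X')(177, Function('G')(Function('U')(6, 5), 3)), Pow(-67262, -1)) = Mul(Mul(6, Add(7, Add(-15, Mul(5, 5)))), Pow(-67262, -1)) = Mul(Mul(6, Add(7, Add(-15, 25))), Rational(-1, 67262)) = Mul(Mul(6, Add(7, 10)), Rational(-1, 67262)) = Mul(Mul(6, 17), Rational(-1, 67262)) = Mul(102, Rational(-1, 67262)) = Rational(-51, 33631)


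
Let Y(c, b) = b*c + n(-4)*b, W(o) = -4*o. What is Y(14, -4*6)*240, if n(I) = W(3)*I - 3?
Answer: -339840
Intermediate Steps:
n(I) = -3 - 12*I (n(I) = (-4*3)*I - 3 = -12*I - 3 = -3 - 12*I)
Y(c, b) = 45*b + b*c (Y(c, b) = b*c + (-3 - 12*(-4))*b = b*c + (-3 + 48)*b = b*c + 45*b = 45*b + b*c)
Y(14, -4*6)*240 = ((-4*6)*(45 + 14))*240 = -24*59*240 = -1416*240 = -339840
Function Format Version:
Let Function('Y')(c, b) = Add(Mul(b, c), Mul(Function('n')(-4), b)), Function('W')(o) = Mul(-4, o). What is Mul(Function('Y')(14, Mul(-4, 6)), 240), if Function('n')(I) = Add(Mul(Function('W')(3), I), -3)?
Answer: -339840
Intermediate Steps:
Function('n')(I) = Add(-3, Mul(-12, I)) (Function('n')(I) = Add(Mul(Mul(-4, 3), I), -3) = Add(Mul(-12, I), -3) = Add(-3, Mul(-12, I)))
Function('Y')(c, b) = Add(Mul(45, b), Mul(b, c)) (Function('Y')(c, b) = Add(Mul(b, c), Mul(Add(-3, Mul(-12, -4)), b)) = Add(Mul(b, c), Mul(Add(-3, 48), b)) = Add(Mul(b, c), Mul(45, b)) = Add(Mul(45, b), Mul(b, c)))
Mul(Function('Y')(14, Mul(-4, 6)), 240) = Mul(Mul(Mul(-4, 6), Add(45, 14)), 240) = Mul(Mul(-24, 59), 240) = Mul(-1416, 240) = -339840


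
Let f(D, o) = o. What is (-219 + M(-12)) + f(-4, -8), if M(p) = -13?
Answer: -240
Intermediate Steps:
(-219 + M(-12)) + f(-4, -8) = (-219 - 13) - 8 = -232 - 8 = -240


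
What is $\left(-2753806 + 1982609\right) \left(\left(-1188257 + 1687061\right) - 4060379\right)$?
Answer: $2746675955275$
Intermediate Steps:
$\left(-2753806 + 1982609\right) \left(\left(-1188257 + 1687061\right) - 4060379\right) = - 771197 \left(498804 - 4060379\right) = \left(-771197\right) \left(-3561575\right) = 2746675955275$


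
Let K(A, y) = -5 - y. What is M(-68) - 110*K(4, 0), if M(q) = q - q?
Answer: 550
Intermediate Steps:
M(q) = 0
M(-68) - 110*K(4, 0) = 0 - 110*(-5 - 1*0) = 0 - 110*(-5 + 0) = 0 - 110*(-5) = 0 + 550 = 550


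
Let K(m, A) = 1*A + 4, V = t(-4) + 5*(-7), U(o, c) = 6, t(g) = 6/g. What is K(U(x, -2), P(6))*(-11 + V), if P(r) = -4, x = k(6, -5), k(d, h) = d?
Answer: 0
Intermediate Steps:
x = 6
V = -73/2 (V = 6/(-4) + 5*(-7) = 6*(-1/4) - 35 = -3/2 - 35 = -73/2 ≈ -36.500)
K(m, A) = 4 + A (K(m, A) = A + 4 = 4 + A)
K(U(x, -2), P(6))*(-11 + V) = (4 - 4)*(-11 - 73/2) = 0*(-95/2) = 0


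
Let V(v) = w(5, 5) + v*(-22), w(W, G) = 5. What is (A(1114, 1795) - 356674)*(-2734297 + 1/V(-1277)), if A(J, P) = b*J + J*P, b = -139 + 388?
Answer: -147541818097739484/28099 ≈ -5.2508e+12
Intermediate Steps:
b = 249
V(v) = 5 - 22*v (V(v) = 5 + v*(-22) = 5 - 22*v)
A(J, P) = 249*J + J*P
(A(1114, 1795) - 356674)*(-2734297 + 1/V(-1277)) = (1114*(249 + 1795) - 356674)*(-2734297 + 1/(5 - 22*(-1277))) = (1114*2044 - 356674)*(-2734297 + 1/(5 + 28094)) = (2277016 - 356674)*(-2734297 + 1/28099) = 1920342*(-2734297 + 1/28099) = 1920342*(-76831011402/28099) = -147541818097739484/28099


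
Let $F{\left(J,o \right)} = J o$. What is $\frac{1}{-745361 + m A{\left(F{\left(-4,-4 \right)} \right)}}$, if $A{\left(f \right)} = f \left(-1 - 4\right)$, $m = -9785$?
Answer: $\frac{1}{37439} \approx 2.671 \cdot 10^{-5}$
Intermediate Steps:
$A{\left(f \right)} = - 5 f$ ($A{\left(f \right)} = f \left(-5\right) = - 5 f$)
$\frac{1}{-745361 + m A{\left(F{\left(-4,-4 \right)} \right)}} = \frac{1}{-745361 - 9785 \left(- 5 \left(\left(-4\right) \left(-4\right)\right)\right)} = \frac{1}{-745361 - 9785 \left(\left(-5\right) 16\right)} = \frac{1}{-745361 - -782800} = \frac{1}{-745361 + 782800} = \frac{1}{37439}$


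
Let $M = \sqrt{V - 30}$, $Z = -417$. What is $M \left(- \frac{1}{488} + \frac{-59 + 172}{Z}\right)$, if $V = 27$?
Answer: $- \frac{55561 i \sqrt{3}}{203496} \approx - 0.47291 i$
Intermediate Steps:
$M = i \sqrt{3}$ ($M = \sqrt{27 - 30} = \sqrt{-3} = i \sqrt{3} \approx 1.732 i$)
$M \left(- \frac{1}{488} + \frac{-59 + 172}{Z}\right) = i \sqrt{3} \left(- \frac{1}{488} + \frac{-59 + 172}{-417}\right) = i \sqrt{3} \left(\left(-1\right) \frac{1}{488} + 113 \left(- \frac{1}{417}\right)\right) = i \sqrt{3} \left(- \frac{1}{488} - \frac{113}{417}\right) = i \sqrt{3} \left(- \frac{55561}{203496}\right) = - \frac{55561 i \sqrt{3}}{203496}$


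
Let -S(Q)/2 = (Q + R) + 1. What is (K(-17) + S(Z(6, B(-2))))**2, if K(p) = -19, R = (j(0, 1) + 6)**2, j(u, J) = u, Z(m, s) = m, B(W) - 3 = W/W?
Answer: 11025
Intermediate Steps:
B(W) = 4 (B(W) = 3 + W/W = 3 + 1 = 4)
R = 36 (R = (0 + 6)**2 = 6**2 = 36)
S(Q) = -74 - 2*Q (S(Q) = -2*((Q + 36) + 1) = -2*((36 + Q) + 1) = -2*(37 + Q) = -74 - 2*Q)
(K(-17) + S(Z(6, B(-2))))**2 = (-19 + (-74 - 2*6))**2 = (-19 + (-74 - 12))**2 = (-19 - 86)**2 = (-105)**2 = 11025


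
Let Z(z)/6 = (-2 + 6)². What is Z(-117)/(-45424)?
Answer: -6/2839 ≈ -0.0021134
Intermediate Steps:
Z(z) = 96 (Z(z) = 6*(-2 + 6)² = 6*4² = 6*16 = 96)
Z(-117)/(-45424) = 96/(-45424) = 96*(-1/45424) = -6/2839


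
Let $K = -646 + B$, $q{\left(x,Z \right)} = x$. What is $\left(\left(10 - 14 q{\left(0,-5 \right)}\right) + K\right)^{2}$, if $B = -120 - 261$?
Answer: $1034289$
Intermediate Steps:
$B = -381$
$K = -1027$ ($K = -646 - 381 = -1027$)
$\left(\left(10 - 14 q{\left(0,-5 \right)}\right) + K\right)^{2} = \left(\left(10 - 0\right) - 1027\right)^{2} = \left(\left(10 + 0\right) - 1027\right)^{2} = \left(10 - 1027\right)^{2} = \left(-1017\right)^{2} = 1034289$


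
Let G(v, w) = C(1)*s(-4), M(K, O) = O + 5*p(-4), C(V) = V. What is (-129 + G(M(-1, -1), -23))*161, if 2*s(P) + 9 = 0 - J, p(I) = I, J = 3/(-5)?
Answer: -107226/5 ≈ -21445.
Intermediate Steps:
J = -3/5 (J = 3*(-1/5) = -3/5 ≈ -0.60000)
s(P) = -21/5 (s(P) = -9/2 + (0 - 1*(-3/5))/2 = -9/2 + (0 + 3/5)/2 = -9/2 + (1/2)*(3/5) = -9/2 + 3/10 = -21/5)
M(K, O) = -20 + O (M(K, O) = O + 5*(-4) = O - 20 = -20 + O)
G(v, w) = -21/5 (G(v, w) = 1*(-21/5) = -21/5)
(-129 + G(M(-1, -1), -23))*161 = (-129 - 21/5)*161 = -666/5*161 = -107226/5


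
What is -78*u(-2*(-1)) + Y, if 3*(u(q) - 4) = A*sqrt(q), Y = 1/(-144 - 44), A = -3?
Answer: -58657/188 + 78*sqrt(2) ≈ -201.70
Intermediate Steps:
Y = -1/188 (Y = 1/(-188) = -1/188 ≈ -0.0053191)
u(q) = 4 - sqrt(q) (u(q) = 4 + (-3*sqrt(q))/3 = 4 - sqrt(q))
-78*u(-2*(-1)) + Y = -78*(4 - sqrt(-2*(-1))) - 1/188 = -78*(4 - sqrt(2)) - 1/188 = (-312 + 78*sqrt(2)) - 1/188 = -58657/188 + 78*sqrt(2)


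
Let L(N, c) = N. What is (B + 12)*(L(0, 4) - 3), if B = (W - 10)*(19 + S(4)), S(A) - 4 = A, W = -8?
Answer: 1422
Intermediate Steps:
S(A) = 4 + A
B = -486 (B = (-8 - 10)*(19 + (4 + 4)) = -18*(19 + 8) = -18*27 = -486)
(B + 12)*(L(0, 4) - 3) = (-486 + 12)*(0 - 3) = -474*(-3) = 1422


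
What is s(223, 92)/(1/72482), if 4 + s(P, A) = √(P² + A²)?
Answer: -289928 + 72482*√58193 ≈ 1.7195e+7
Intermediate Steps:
s(P, A) = -4 + √(A² + P²) (s(P, A) = -4 + √(P² + A²) = -4 + √(A² + P²))
s(223, 92)/(1/72482) = (-4 + √(92² + 223²))/(1/72482) = (-4 + √(8464 + 49729))/(1/72482) = (-4 + √58193)*72482 = -289928 + 72482*√58193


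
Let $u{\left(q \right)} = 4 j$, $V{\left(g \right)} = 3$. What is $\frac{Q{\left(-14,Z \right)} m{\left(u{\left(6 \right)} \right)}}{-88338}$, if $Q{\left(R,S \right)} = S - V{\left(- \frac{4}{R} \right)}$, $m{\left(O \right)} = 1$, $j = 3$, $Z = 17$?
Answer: $- \frac{7}{44169} \approx -0.00015848$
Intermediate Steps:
$u{\left(q \right)} = 12$ ($u{\left(q \right)} = 4 \cdot 3 = 12$)
$Q{\left(R,S \right)} = -3 + S$ ($Q{\left(R,S \right)} = S - 3 = -3 + S$)
$\frac{Q{\left(-14,Z \right)} m{\left(u{\left(6 \right)} \right)}}{-88338} = \frac{\left(-3 + 17\right) 1}{-88338} = 14 \cdot 1 \left(- \frac{1}{88338}\right) = 14 \left(- \frac{1}{88338}\right) = - \frac{7}{44169}$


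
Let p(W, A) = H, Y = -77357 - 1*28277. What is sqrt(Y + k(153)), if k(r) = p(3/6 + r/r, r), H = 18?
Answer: 4*I*sqrt(6601) ≈ 324.99*I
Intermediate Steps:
Y = -105634 (Y = -77357 - 28277 = -105634)
p(W, A) = 18
k(r) = 18
sqrt(Y + k(153)) = sqrt(-105634 + 18) = sqrt(-105616) = 4*I*sqrt(6601)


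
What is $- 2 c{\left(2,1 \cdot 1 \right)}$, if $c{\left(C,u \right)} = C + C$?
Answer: $-8$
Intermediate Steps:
$c{\left(C,u \right)} = 2 C$
$- 2 c{\left(2,1 \cdot 1 \right)} = - 2 \cdot 2 \cdot 2 = \left(-2\right) 4 = -8$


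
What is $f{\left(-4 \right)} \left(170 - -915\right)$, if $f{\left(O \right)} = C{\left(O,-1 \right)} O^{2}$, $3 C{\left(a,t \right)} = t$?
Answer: $- \frac{17360}{3} \approx -5786.7$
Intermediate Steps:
$C{\left(a,t \right)} = \frac{t}{3}$
$f{\left(O \right)} = - \frac{O^{2}}{3}$ ($f{\left(O \right)} = \frac{1}{3} \left(-1\right) O^{2} = - \frac{O^{2}}{3}$)
$f{\left(-4 \right)} \left(170 - -915\right) = - \frac{\left(-4\right)^{2}}{3} \left(170 - -915\right) = \left(- \frac{1}{3}\right) 16 \left(170 + 915\right) = \left(- \frac{16}{3}\right) 1085 = - \frac{17360}{3}$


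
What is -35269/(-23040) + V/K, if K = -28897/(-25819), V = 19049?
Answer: 11332693226533/665786880 ≈ 17022.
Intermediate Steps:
K = 28897/25819 (K = -28897*(-1/25819) = 28897/25819 ≈ 1.1192)
-35269/(-23040) + V/K = -35269/(-23040) + 19049/(28897/25819) = -35269*(-1/23040) + 19049*(25819/28897) = 35269/23040 + 491826131/28897 = 11332693226533/665786880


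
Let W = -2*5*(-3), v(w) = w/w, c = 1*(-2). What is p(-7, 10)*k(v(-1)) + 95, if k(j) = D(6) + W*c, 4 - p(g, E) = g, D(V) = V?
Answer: -499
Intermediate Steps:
c = -2
p(g, E) = 4 - g
v(w) = 1
W = 30 (W = -10*(-3) = 30)
k(j) = -54 (k(j) = 6 + 30*(-2) = 6 - 60 = -54)
p(-7, 10)*k(v(-1)) + 95 = (4 - 1*(-7))*(-54) + 95 = (4 + 7)*(-54) + 95 = 11*(-54) + 95 = -594 + 95 = -499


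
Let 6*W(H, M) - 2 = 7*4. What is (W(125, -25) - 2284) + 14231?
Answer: 11952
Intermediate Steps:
W(H, M) = 5 (W(H, M) = ⅓ + (7*4)/6 = ⅓ + (⅙)*28 = ⅓ + 14/3 = 5)
(W(125, -25) - 2284) + 14231 = (5 - 2284) + 14231 = -2279 + 14231 = 11952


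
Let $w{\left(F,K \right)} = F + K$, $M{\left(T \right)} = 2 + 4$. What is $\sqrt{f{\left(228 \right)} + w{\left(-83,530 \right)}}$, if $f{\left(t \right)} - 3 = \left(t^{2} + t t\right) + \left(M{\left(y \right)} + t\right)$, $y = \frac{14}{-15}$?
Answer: $18 \sqrt{323} \approx 323.5$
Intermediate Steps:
$y = - \frac{14}{15}$ ($y = 14 \left(- \frac{1}{15}\right) = - \frac{14}{15} \approx -0.93333$)
$M{\left(T \right)} = 6$
$f{\left(t \right)} = 9 + t + 2 t^{2}$ ($f{\left(t \right)} = 3 + \left(\left(t^{2} + t t\right) + \left(6 + t\right)\right) = 3 + \left(\left(t^{2} + t^{2}\right) + \left(6 + t\right)\right) = 3 + \left(2 t^{2} + \left(6 + t\right)\right) = 3 + \left(6 + t + 2 t^{2}\right) = 9 + t + 2 t^{2}$)
$\sqrt{f{\left(228 \right)} + w{\left(-83,530 \right)}} = \sqrt{\left(9 + 228 + 2 \cdot 228^{2}\right) + \left(-83 + 530\right)} = \sqrt{\left(9 + 228 + 2 \cdot 51984\right) + 447} = \sqrt{\left(9 + 228 + 103968\right) + 447} = \sqrt{104205 + 447} = \sqrt{104652} = 18 \sqrt{323}$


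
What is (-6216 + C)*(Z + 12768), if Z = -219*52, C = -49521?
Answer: -76917060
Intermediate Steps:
Z = -11388
(-6216 + C)*(Z + 12768) = (-6216 - 49521)*(-11388 + 12768) = -55737*1380 = -76917060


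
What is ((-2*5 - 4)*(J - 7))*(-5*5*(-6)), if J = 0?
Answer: 14700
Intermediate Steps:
((-2*5 - 4)*(J - 7))*(-5*5*(-6)) = ((-2*5 - 4)*(0 - 7))*(-5*5*(-6)) = ((-10 - 4)*(-7))*(-25*(-6)) = -14*(-7)*150 = 98*150 = 14700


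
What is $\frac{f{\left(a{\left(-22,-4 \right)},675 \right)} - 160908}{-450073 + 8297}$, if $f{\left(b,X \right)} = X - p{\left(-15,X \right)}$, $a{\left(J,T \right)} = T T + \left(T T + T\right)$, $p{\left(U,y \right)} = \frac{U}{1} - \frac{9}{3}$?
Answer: $\frac{160215}{441776} \approx 0.36266$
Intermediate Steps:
$p{\left(U,y \right)} = -3 + U$ ($p{\left(U,y \right)} = U 1 - 3 = U - 3 = -3 + U$)
$a{\left(J,T \right)} = T + 2 T^{2}$ ($a{\left(J,T \right)} = T^{2} + \left(T^{2} + T\right) = T^{2} + \left(T + T^{2}\right) = T + 2 T^{2}$)
$f{\left(b,X \right)} = 18 + X$ ($f{\left(b,X \right)} = X - \left(-3 - 15\right) = X - -18 = X + 18 = 18 + X$)
$\frac{f{\left(a{\left(-22,-4 \right)},675 \right)} - 160908}{-450073 + 8297} = \frac{\left(18 + 675\right) - 160908}{-450073 + 8297} = \frac{693 - 160908}{-441776} = \left(-160215\right) \left(- \frac{1}{441776}\right) = \frac{160215}{441776}$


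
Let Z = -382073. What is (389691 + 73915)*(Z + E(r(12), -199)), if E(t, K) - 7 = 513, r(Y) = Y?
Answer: -176890260118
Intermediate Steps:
E(t, K) = 520 (E(t, K) = 7 + 513 = 520)
(389691 + 73915)*(Z + E(r(12), -199)) = (389691 + 73915)*(-382073 + 520) = 463606*(-381553) = -176890260118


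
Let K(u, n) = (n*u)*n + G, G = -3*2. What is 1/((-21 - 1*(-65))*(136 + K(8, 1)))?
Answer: 1/6072 ≈ 0.00016469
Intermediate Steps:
G = -6
K(u, n) = -6 + u*n**2 (K(u, n) = (n*u)*n - 6 = u*n**2 - 6 = -6 + u*n**2)
1/((-21 - 1*(-65))*(136 + K(8, 1))) = 1/((-21 - 1*(-65))*(136 + (-6 + 8*1**2))) = 1/((-21 + 65)*(136 + (-6 + 8*1))) = 1/(44*(136 + (-6 + 8))) = 1/(44*(136 + 2)) = 1/(44*138) = 1/6072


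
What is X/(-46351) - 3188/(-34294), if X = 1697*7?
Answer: -129805719/794780597 ≈ -0.16332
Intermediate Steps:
X = 11879
X/(-46351) - 3188/(-34294) = 11879/(-46351) - 3188/(-34294) = 11879*(-1/46351) - 3188*(-1/34294) = -11879/46351 + 1594/17147 = -129805719/794780597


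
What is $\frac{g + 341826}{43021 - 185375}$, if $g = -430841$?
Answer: $\frac{89015}{142354} \approx 0.62531$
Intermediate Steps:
$\frac{g + 341826}{43021 - 185375} = \frac{-430841 + 341826}{43021 - 185375} = - \frac{89015}{43021 - 185375} = - \frac{89015}{-142354} = \left(-89015\right) \left(- \frac{1}{142354}\right) = \frac{89015}{142354}$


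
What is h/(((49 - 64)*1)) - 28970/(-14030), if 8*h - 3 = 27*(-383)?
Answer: 2475309/28060 ≈ 88.215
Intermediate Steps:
h = -5169/4 (h = 3/8 + (27*(-383))/8 = 3/8 + (1/8)*(-10341) = 3/8 - 10341/8 = -5169/4 ≈ -1292.3)
h/(((49 - 64)*1)) - 28970/(-14030) = -5169/(4*(49 - 64)) - 28970/(-14030) = -5169/(4*((-15*1))) - 28970*(-1/14030) = -5169/4/(-15) + 2897/1403 = -5169/4*(-1/15) + 2897/1403 = 1723/20 + 2897/1403 = 2475309/28060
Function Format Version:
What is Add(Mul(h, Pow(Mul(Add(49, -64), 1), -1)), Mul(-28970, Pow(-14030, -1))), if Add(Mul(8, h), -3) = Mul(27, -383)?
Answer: Rational(2475309, 28060) ≈ 88.215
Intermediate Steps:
h = Rational(-5169, 4) (h = Add(Rational(3, 8), Mul(Rational(1, 8), Mul(27, -383))) = Add(Rational(3, 8), Mul(Rational(1, 8), -10341)) = Add(Rational(3, 8), Rational(-10341, 8)) = Rational(-5169, 4) ≈ -1292.3)
Add(Mul(h, Pow(Mul(Add(49, -64), 1), -1)), Mul(-28970, Pow(-14030, -1))) = Add(Mul(Rational(-5169, 4), Pow(Mul(Add(49, -64), 1), -1)), Mul(-28970, Pow(-14030, -1))) = Add(Mul(Rational(-5169, 4), Pow(Mul(-15, 1), -1)), Mul(-28970, Rational(-1, 14030))) = Add(Mul(Rational(-5169, 4), Pow(-15, -1)), Rational(2897, 1403)) = Add(Mul(Rational(-5169, 4), Rational(-1, 15)), Rational(2897, 1403)) = Add(Rational(1723, 20), Rational(2897, 1403)) = Rational(2475309, 28060)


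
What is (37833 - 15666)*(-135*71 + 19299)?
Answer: 215330238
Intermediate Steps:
(37833 - 15666)*(-135*71 + 19299) = 22167*(-9585 + 19299) = 22167*9714 = 215330238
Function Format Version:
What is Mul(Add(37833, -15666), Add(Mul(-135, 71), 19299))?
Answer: 215330238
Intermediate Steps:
Mul(Add(37833, -15666), Add(Mul(-135, 71), 19299)) = Mul(22167, Add(-9585, 19299)) = Mul(22167, 9714) = 215330238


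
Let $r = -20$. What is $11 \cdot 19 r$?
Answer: $-4180$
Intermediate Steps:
$11 \cdot 19 r = 11 \cdot 19 \left(-20\right) = 209 \left(-20\right) = -4180$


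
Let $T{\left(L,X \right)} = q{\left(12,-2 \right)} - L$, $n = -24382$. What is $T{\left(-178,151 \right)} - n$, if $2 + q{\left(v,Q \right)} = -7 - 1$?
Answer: $24550$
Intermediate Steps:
$q{\left(v,Q \right)} = -10$ ($q{\left(v,Q \right)} = -2 - 8 = -10$)
$T{\left(L,X \right)} = -10 - L$
$T{\left(-178,151 \right)} - n = \left(-10 - -178\right) - -24382 = \left(-10 + 178\right) + 24382 = 168 + 24382 = 24550$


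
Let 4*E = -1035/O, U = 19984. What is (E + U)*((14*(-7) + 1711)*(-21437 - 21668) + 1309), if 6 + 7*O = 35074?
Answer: -12181089817120723/8767 ≈ -1.3894e+12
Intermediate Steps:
O = 35068/7 (O = -6/7 + (⅐)*35074 = -6/7 + 35074/7 = 35068/7 ≈ 5009.7)
E = -7245/140272 (E = (-1035/35068/7)/4 = (-1035*7/35068)/4 = (¼)*(-7245/35068) = -7245/140272 ≈ -0.051650)
(E + U)*((14*(-7) + 1711)*(-21437 - 21668) + 1309) = (-7245/140272 + 19984)*((14*(-7) + 1711)*(-21437 - 21668) + 1309) = 2803188403*((-98 + 1711)*(-43105) + 1309)/140272 = 2803188403*(1613*(-43105) + 1309)/140272 = 2803188403*(-69528365 + 1309)/140272 = (2803188403/140272)*(-69527056) = -12181089817120723/8767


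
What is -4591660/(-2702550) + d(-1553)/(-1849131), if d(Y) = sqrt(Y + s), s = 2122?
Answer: 459166/270255 - sqrt(569)/1849131 ≈ 1.6990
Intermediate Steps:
d(Y) = sqrt(2122 + Y) (d(Y) = sqrt(Y + 2122) = sqrt(2122 + Y))
-4591660/(-2702550) + d(-1553)/(-1849131) = -4591660/(-2702550) + sqrt(2122 - 1553)/(-1849131) = -4591660*(-1/2702550) + sqrt(569)*(-1/1849131) = 459166/270255 - sqrt(569)/1849131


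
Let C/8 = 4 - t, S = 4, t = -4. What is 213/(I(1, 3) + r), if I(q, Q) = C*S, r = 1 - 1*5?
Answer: 71/84 ≈ 0.84524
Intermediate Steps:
r = -4 (r = 1 - 5 = -4)
C = 64 (C = 8*(4 - 1*(-4)) = 8*(4 + 4) = 8*8 = 64)
I(q, Q) = 256 (I(q, Q) = 64*4 = 256)
213/(I(1, 3) + r) = 213/(256 - 4) = 213/252 = (1/252)*213 = 71/84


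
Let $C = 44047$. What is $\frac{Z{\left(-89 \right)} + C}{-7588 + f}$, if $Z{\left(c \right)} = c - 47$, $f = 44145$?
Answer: $\frac{43911}{36557} \approx 1.2012$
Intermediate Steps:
$Z{\left(c \right)} = -47 + c$
$\frac{Z{\left(-89 \right)} + C}{-7588 + f} = \frac{\left(-47 - 89\right) + 44047}{-7588 + 44145} = \frac{-136 + 44047}{36557} = 43911 \cdot \frac{1}{36557} = \frac{43911}{36557}$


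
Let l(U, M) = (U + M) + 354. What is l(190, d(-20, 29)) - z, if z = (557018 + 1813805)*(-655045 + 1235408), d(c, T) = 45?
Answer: -1375937948160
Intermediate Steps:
l(U, M) = 354 + M + U (l(U, M) = (M + U) + 354 = 354 + M + U)
z = 1375937948749 (z = 2370823*580363 = 1375937948749)
l(190, d(-20, 29)) - z = (354 + 45 + 190) - 1*1375937948749 = 589 - 1375937948749 = -1375937948160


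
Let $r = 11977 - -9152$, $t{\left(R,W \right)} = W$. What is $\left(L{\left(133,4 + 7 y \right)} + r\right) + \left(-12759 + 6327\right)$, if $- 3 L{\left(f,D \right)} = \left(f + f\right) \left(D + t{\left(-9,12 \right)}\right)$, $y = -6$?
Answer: $\frac{51007}{3} \approx 17002.0$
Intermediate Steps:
$r = 21129$ ($r = 11977 + 9152 = 21129$)
$L{\left(f,D \right)} = - \frac{2 f \left(12 + D\right)}{3}$ ($L{\left(f,D \right)} = - \frac{\left(f + f\right) \left(D + 12\right)}{3} = - \frac{2 f \left(12 + D\right)}{3}$)
$\left(L{\left(133,4 + 7 y \right)} + r\right) + \left(-12759 + 6327\right) = \left(\left(- \frac{2}{3}\right) 133 \left(12 + \left(4 + 7 \left(-6\right)\right)\right) + 21129\right) + \left(-12759 + 6327\right) = \left(\left(- \frac{2}{3}\right) 133 \left(12 + \left(4 - 42\right)\right) + 21129\right) - 6432 = \left(\left(- \frac{2}{3}\right) 133 \left(12 - 38\right) + 21129\right) - 6432 = \left(\left(- \frac{2}{3}\right) 133 \left(-26\right) + 21129\right) - 6432 = \left(\frac{6916}{3} + 21129\right) - 6432 = \frac{70303}{3} - 6432 = \frac{51007}{3}$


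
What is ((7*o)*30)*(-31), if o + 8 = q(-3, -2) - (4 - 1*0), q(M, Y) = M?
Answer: 97650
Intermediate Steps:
o = -15 (o = -8 + (-3 - (4 - 1*0)) = -8 + (-3 - (4 + 0)) = -8 + (-3 - 1*4) = -8 + (-3 - 4) = -8 - 7 = -15)
((7*o)*30)*(-31) = ((7*(-15))*30)*(-31) = -105*30*(-31) = -3150*(-31) = 97650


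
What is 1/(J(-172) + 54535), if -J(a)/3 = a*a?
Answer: -1/34217 ≈ -2.9225e-5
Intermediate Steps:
J(a) = -3*a² (J(a) = -3*a*a = -3*a²)
1/(J(-172) + 54535) = 1/(-3*(-172)² + 54535) = 1/(-3*29584 + 54535) = 1/(-88752 + 54535) = 1/(-34217) = -1/34217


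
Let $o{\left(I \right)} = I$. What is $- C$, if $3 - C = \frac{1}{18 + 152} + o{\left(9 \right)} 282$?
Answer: $\frac{430951}{170} \approx 2535.0$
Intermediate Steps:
$C = - \frac{430951}{170}$ ($C = 3 - \left(\frac{1}{18 + 152} + 9 \cdot 282\right) = 3 - \left(\frac{1}{170} + 2538\right) = 3 - \frac{431461}{170} = - \frac{430951}{170} \approx -2535.0$)
$- C = \left(-1\right) \left(- \frac{430951}{170}\right) = \frac{430951}{170}$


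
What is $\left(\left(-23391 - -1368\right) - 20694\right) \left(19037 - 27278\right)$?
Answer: $352030797$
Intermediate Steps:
$\left(\left(-23391 - -1368\right) - 20694\right) \left(19037 - 27278\right) = \left(\left(-23391 + 1368\right) - 20694\right) \left(-8241\right) = \left(-22023 - 20694\right) \left(-8241\right) = \left(-42717\right) \left(-8241\right) = 352030797$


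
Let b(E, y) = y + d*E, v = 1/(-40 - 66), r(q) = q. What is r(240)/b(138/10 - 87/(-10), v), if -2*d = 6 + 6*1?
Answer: -25440/14311 ≈ -1.7777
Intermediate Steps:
d = -6 (d = -(6 + 6*1)/2 = -(6 + 6)/2 = -1/2*12 = -6)
v = -1/106 (v = 1/(-106) = -1/106 ≈ -0.0094340)
b(E, y) = y - 6*E
r(240)/b(138/10 - 87/(-10), v) = 240/(-1/106 - 6*(138/10 - 87/(-10))) = 240/(-1/106 - 6*(138*(1/10) - 87*(-1/10))) = 240/(-1/106 - 6*(69/5 + 87/10)) = 240/(-1/106 - 6*45/2) = 240/(-1/106 - 135) = 240/(-14311/106) = 240*(-106/14311) = -25440/14311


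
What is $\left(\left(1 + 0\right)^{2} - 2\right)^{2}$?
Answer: $1$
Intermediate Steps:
$\left(\left(1 + 0\right)^{2} - 2\right)^{2} = \left(1^{2} - 2\right)^{2} = \left(1 - 2\right)^{2} = \left(-1\right)^{2} = 1$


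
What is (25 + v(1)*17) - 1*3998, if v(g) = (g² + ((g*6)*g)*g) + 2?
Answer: -3820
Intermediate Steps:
v(g) = 2 + g² + 6*g³ (v(g) = (g² + ((6*g)*g)*g) + 2 = (g² + (6*g²)*g) + 2 = (g² + 6*g³) + 2 = 2 + g² + 6*g³)
(25 + v(1)*17) - 1*3998 = (25 + (2 + 1² + 6*1³)*17) - 1*3998 = (25 + (2 + 1 + 6*1)*17) - 3998 = (25 + (2 + 1 + 6)*17) - 3998 = (25 + 9*17) - 3998 = (25 + 153) - 3998 = 178 - 3998 = -3820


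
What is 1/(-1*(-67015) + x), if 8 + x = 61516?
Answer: 1/128523 ≈ 7.7807e-6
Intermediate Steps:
x = 61508 (x = -8 + 61516 = 61508)
1/(-1*(-67015) + x) = 1/(-1*(-67015) + 61508) = 1/(67015 + 61508) = 1/128523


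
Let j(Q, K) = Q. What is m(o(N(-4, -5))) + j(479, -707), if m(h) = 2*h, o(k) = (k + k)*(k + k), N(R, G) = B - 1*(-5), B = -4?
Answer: 487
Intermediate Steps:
N(R, G) = 1 (N(R, G) = -4 - 1*(-5) = -4 + 5 = 1)
o(k) = 4*k² (o(k) = (2*k)*(2*k) = 4*k²)
m(o(N(-4, -5))) + j(479, -707) = 2*(4*1²) + 479 = 2*(4*1) + 479 = 2*4 + 479 = 8 + 479 = 487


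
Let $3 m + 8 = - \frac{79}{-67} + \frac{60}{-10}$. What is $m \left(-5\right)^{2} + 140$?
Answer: $\frac{6665}{201} \approx 33.159$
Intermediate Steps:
$m = - \frac{859}{201}$ ($m = - \frac{8}{3} + \frac{- \frac{79}{-67} + \frac{60}{-10}}{3} = - \frac{8}{3} + \frac{\left(-79\right) \left(- \frac{1}{67}\right) + 60 \left(- \frac{1}{10}\right)}{3} = - \frac{8}{3} + \frac{\frac{79}{67} - 6}{3} = - \frac{8}{3} + \frac{1}{3} \left(- \frac{323}{67}\right) = - \frac{8}{3} - \frac{323}{201} = - \frac{859}{201} \approx -4.2736$)
$m \left(-5\right)^{2} + 140 = - \frac{859 \left(-5\right)^{2}}{201} + 140 = \left(- \frac{859}{201}\right) 25 + 140 = - \frac{21475}{201} + 140 = \frac{6665}{201}$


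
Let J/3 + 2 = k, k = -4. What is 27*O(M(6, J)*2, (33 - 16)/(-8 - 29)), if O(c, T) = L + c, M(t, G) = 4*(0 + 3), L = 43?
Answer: 1809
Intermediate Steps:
J = -18 (J = -6 + 3*(-4) = -6 - 12 = -18)
M(t, G) = 12 (M(t, G) = 4*3 = 12)
O(c, T) = 43 + c
27*O(M(6, J)*2, (33 - 16)/(-8 - 29)) = 27*(43 + 12*2) = 27*(43 + 24) = 27*67 = 1809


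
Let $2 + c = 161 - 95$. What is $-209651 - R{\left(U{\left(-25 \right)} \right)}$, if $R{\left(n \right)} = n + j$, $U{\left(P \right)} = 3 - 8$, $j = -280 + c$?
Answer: $-209430$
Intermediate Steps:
$c = 64$ ($c = -2 + \left(161 - 95\right) = -2 + 66 = 64$)
$j = -216$ ($j = -280 + 64 = -216$)
$U{\left(P \right)} = -5$ ($U{\left(P \right)} = 3 - 8 = -5$)
$R{\left(n \right)} = -216 + n$ ($R{\left(n \right)} = n - 216 = -216 + n$)
$-209651 - R{\left(U{\left(-25 \right)} \right)} = -209651 - \left(-216 - 5\right) = -209651 - -221 = -209651 + 221 = -209430$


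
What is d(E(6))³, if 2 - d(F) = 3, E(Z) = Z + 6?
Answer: -1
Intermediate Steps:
E(Z) = 6 + Z
d(F) = -1 (d(F) = 2 - 1*3 = 2 - 3 = -1)
d(E(6))³ = (-1)³ = -1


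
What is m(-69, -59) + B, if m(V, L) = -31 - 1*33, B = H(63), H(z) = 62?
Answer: -2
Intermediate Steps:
B = 62
m(V, L) = -64 (m(V, L) = -31 - 33 = -64)
m(-69, -59) + B = -64 + 62 = -2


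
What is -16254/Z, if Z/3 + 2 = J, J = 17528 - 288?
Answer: -903/2873 ≈ -0.31431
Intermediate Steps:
J = 17240
Z = 51714 (Z = -6 + 3*17240 = -6 + 51720 = 51714)
-16254/Z = -16254/51714 = -16254*1/51714 = -903/2873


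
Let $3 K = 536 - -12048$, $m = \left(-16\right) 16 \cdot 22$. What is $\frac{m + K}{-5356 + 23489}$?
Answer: $- \frac{4312}{54399} \approx -0.079266$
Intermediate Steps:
$m = -5632$ ($m = \left(-256\right) 22 = -5632$)
$K = \frac{12584}{3}$ ($K = \frac{536 - -12048}{3} = \frac{536 + 12048}{3} = \frac{1}{3} \cdot 12584 = \frac{12584}{3} \approx 4194.7$)
$\frac{m + K}{-5356 + 23489} = \frac{-5632 + \frac{12584}{3}}{-5356 + 23489} = - \frac{4312}{3 \cdot 18133} = \left(- \frac{4312}{3}\right) \frac{1}{18133} = - \frac{4312}{54399}$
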